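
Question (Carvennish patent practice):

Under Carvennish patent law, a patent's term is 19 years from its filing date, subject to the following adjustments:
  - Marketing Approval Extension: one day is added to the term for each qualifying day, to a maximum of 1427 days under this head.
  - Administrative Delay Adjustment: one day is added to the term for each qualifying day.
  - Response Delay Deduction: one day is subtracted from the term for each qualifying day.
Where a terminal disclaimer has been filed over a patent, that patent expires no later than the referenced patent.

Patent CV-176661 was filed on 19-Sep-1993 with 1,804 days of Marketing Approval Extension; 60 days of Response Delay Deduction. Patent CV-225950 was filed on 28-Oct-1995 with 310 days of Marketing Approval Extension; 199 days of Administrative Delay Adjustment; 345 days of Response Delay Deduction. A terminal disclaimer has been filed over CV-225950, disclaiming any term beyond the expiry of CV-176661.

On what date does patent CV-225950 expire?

2015-04-10

Natural term of CV-225950:
  Base: filing + 19 years → 28 October 2014.
  Marketing Approval Extension: 310 days (within the 1427-day cap) → +310 days → 3 September 2015.
  Administrative Delay Adjustment: +199 days → 20 March 2016.
  Response Delay Deduction: −345 days → 10 April 2015.
Expiry of referenced patent CV-176661:
  Base: filing + 19 years → 19 September 2012.
  Marketing Approval Extension: 1804 days claimed exceeds the 1427-day cap, so +1427 days → 16 August 2016.
  Response Delay Deduction: −60 days → 17 June 2016.
Terminal disclaimer: CV-225950 expires on the earlier of 10 April 2015 and 17 June 2016.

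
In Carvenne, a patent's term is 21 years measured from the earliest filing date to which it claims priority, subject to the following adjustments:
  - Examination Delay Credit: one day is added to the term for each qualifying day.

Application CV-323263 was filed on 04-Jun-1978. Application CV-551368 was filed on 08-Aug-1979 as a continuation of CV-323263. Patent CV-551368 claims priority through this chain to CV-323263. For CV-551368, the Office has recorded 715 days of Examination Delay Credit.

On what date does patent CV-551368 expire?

Earliest priority filing: 4 June 1978.
Base term: 4 June 1978 + 21 years → 4 June 1999.
Examination Delay Credit: +715 days → 19 May 2001.

2001-05-19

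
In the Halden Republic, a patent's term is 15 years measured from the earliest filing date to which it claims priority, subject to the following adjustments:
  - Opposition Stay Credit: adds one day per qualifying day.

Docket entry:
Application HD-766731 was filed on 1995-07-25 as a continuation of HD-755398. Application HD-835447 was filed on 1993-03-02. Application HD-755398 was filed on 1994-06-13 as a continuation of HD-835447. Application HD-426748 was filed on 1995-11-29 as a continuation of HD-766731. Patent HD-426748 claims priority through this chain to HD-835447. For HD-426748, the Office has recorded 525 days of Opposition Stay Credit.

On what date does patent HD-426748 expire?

August 9, 2009

Earliest priority filing: 2 March 1993.
Base term: 2 March 1993 + 15 years → 2 March 2008.
Opposition Stay Credit: +525 days → 9 August 2009.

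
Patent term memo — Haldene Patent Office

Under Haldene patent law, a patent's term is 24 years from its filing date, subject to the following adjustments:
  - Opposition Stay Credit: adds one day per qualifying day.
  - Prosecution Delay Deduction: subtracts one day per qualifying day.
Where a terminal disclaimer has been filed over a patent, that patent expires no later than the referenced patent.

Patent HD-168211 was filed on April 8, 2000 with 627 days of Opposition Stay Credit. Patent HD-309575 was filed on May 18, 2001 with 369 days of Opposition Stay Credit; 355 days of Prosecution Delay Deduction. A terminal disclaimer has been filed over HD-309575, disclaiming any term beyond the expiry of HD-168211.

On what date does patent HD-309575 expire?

2025-06-01

Natural term of HD-309575:
  Base: filing + 24 years → 18 May 2025.
  Opposition Stay Credit: +369 days → 22 May 2026.
  Prosecution Delay Deduction: −355 days → 1 June 2025.
Expiry of referenced patent HD-168211:
  Base: filing + 24 years → 8 April 2024.
  Opposition Stay Credit: +627 days → 26 December 2025.
Terminal disclaimer: HD-309575 expires on the earlier of 1 June 2025 and 26 December 2025.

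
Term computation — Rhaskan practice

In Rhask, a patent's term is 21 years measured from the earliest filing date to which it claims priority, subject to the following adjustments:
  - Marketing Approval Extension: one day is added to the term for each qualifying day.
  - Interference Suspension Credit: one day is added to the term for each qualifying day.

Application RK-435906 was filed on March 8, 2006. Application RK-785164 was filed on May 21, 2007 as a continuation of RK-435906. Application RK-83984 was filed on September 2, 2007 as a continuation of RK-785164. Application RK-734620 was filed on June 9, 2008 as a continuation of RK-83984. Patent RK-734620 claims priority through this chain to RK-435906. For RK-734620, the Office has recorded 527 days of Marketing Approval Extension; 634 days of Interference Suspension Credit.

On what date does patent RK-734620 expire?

Earliest priority filing: 8 March 2006.
Base term: 8 March 2006 + 21 years → 8 March 2027.
Marketing Approval Extension: +527 days → 16 August 2028.
Interference Suspension Credit: +634 days → 12 May 2030.

May 12, 2030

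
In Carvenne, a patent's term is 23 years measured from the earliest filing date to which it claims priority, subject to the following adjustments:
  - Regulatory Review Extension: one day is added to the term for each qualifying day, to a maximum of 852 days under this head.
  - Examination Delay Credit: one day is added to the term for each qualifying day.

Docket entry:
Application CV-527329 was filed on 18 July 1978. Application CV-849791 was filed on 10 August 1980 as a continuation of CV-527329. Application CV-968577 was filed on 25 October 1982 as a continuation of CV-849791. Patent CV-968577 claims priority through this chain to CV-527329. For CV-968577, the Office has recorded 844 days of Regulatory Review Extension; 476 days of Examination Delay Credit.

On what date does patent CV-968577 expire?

Earliest priority filing: 18 July 1978.
Base term: 18 July 1978 + 23 years → 18 July 2001.
Regulatory Review Extension: 844 days (within the 852-day cap) → +844 days → 9 November 2003.
Examination Delay Credit: +476 days → 27 February 2005.

2005-02-27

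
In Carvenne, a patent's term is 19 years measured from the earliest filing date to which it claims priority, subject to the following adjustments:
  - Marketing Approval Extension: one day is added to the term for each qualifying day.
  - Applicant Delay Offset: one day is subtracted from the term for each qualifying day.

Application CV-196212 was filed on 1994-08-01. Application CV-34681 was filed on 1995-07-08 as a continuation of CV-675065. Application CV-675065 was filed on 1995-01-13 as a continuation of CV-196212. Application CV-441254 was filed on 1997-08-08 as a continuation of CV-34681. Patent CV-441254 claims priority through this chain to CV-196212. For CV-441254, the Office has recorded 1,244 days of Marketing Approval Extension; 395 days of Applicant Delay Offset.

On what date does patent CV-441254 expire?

2015-11-28

Earliest priority filing: 1 August 1994.
Base term: 1 August 1994 + 19 years → 1 August 2013.
Marketing Approval Extension: +1244 days → 27 December 2016.
Applicant Delay Offset: −395 days → 28 November 2015.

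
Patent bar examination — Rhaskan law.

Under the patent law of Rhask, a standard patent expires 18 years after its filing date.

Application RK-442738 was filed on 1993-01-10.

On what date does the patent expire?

2011-01-10

Filing date + 18 years → 10 January 2011.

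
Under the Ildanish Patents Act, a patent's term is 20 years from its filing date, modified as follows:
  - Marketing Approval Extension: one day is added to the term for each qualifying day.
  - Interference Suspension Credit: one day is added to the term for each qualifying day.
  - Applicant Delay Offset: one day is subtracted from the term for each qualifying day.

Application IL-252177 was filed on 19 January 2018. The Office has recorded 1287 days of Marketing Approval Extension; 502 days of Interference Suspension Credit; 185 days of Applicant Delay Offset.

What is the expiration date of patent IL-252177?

June 11, 2042

Base term: filing date + 20 years → 19 January 2038.
Marketing Approval Extension: +1287 days → 29 July 2041.
Interference Suspension Credit: +502 days → 13 December 2042.
Applicant Delay Offset: −185 days → 11 June 2042.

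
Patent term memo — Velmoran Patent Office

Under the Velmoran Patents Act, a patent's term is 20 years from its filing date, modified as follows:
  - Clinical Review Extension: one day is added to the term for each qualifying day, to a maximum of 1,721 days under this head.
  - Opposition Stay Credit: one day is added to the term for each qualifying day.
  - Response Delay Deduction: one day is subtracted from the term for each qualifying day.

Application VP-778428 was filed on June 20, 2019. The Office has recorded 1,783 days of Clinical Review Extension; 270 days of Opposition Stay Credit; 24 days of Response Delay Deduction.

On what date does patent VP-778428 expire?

Base term: filing date + 20 years → 20 June 2039.
Clinical Review Extension: 1783 days claimed exceeds the 1721-day cap, so +1721 days → 6 March 2044.
Opposition Stay Credit: +270 days → 1 December 2044.
Response Delay Deduction: −24 days → 7 November 2044.

November 7, 2044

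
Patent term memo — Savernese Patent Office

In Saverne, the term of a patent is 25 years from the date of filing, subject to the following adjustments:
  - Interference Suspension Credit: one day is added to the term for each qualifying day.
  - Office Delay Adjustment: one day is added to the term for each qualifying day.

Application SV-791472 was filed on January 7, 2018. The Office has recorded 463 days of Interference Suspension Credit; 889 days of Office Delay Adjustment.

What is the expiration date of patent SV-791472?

Base term: filing date + 25 years → 7 January 2043.
Interference Suspension Credit: +463 days → 14 April 2044.
Office Delay Adjustment: +889 days → 20 September 2046.

September 20, 2046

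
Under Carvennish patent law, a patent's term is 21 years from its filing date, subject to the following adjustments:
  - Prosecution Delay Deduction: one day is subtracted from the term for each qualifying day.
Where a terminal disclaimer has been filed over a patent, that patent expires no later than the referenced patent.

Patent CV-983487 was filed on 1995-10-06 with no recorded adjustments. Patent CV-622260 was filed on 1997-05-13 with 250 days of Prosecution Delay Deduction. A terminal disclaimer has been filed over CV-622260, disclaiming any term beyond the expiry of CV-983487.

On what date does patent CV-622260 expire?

October 6, 2016

Natural term of CV-622260:
  Base: filing + 21 years → 13 May 2018.
  Prosecution Delay Deduction: −250 days → 5 September 2017.
Expiry of referenced patent CV-983487:
  Base: filing + 21 years → 6 October 2016.
Terminal disclaimer: CV-622260 expires on the earlier of 5 September 2017 and 6 October 2016.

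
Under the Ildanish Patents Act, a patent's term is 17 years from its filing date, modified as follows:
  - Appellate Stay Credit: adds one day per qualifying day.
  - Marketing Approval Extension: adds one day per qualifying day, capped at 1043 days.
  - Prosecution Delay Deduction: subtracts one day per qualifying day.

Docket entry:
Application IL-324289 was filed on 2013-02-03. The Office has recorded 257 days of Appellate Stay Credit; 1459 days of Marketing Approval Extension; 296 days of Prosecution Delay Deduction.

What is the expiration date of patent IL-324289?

November 3, 2032

Base term: filing date + 17 years → 3 February 2030.
Appellate Stay Credit: +257 days → 18 October 2030.
Marketing Approval Extension: 1459 days claimed exceeds the 1043-day cap, so +1043 days → 26 August 2033.
Prosecution Delay Deduction: −296 days → 3 November 2032.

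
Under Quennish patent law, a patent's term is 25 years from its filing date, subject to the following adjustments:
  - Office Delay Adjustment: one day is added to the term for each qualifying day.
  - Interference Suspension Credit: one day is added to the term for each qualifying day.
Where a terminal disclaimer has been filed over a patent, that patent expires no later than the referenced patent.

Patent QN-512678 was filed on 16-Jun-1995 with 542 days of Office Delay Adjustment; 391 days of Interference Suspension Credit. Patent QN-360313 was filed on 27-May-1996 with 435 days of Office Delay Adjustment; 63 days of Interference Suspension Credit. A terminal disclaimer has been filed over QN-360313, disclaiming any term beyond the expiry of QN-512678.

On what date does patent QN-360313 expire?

2022-10-07

Natural term of QN-360313:
  Base: filing + 25 years → 27 May 2021.
  Office Delay Adjustment: +435 days → 5 August 2022.
  Interference Suspension Credit: +63 days → 7 October 2022.
Expiry of referenced patent QN-512678:
  Base: filing + 25 years → 16 June 2020.
  Office Delay Adjustment: +542 days → 10 December 2021.
  Interference Suspension Credit: +391 days → 5 January 2023.
Terminal disclaimer: QN-360313 expires on the earlier of 7 October 2022 and 5 January 2023.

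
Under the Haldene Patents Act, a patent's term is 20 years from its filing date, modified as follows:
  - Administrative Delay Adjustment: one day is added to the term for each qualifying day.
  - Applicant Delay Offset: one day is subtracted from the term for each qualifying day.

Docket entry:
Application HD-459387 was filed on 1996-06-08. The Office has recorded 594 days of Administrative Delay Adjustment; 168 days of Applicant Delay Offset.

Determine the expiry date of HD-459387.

Base term: filing date + 20 years → 8 June 2016.
Administrative Delay Adjustment: +594 days → 23 January 2018.
Applicant Delay Offset: −168 days → 8 August 2017.

2017-08-08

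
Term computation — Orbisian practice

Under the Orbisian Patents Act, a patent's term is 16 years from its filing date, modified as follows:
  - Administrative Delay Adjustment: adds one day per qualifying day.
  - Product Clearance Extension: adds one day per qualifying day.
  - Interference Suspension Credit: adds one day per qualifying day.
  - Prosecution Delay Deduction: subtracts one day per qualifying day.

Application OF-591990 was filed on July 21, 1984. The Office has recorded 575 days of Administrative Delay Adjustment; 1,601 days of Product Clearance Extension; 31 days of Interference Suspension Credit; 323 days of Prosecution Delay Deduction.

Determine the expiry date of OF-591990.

September 17, 2005

Base term: filing date + 16 years → 21 July 2000.
Administrative Delay Adjustment: +575 days → 16 February 2002.
Product Clearance Extension: +1601 days → 6 July 2006.
Interference Suspension Credit: +31 days → 6 August 2006.
Prosecution Delay Deduction: −323 days → 17 September 2005.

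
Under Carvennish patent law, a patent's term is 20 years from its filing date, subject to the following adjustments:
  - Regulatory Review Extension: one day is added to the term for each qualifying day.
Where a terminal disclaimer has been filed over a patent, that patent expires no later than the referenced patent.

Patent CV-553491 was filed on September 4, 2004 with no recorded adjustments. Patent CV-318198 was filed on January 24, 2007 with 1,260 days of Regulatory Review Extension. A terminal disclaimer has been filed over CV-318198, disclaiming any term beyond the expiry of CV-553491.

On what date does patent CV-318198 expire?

2024-09-04

Natural term of CV-318198:
  Base: filing + 20 years → 24 January 2027.
  Regulatory Review Extension: +1260 days → 7 July 2030.
Expiry of referenced patent CV-553491:
  Base: filing + 20 years → 4 September 2024.
Terminal disclaimer: CV-318198 expires on the earlier of 7 July 2030 and 4 September 2024.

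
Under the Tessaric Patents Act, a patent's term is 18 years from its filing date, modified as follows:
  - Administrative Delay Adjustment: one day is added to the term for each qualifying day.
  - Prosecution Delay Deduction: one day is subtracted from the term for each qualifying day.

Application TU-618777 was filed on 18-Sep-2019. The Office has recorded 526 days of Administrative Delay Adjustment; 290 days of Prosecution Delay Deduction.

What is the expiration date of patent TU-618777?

Base term: filing date + 18 years → 18 September 2037.
Administrative Delay Adjustment: +526 days → 26 February 2039.
Prosecution Delay Deduction: −290 days → 12 May 2038.

May 12, 2038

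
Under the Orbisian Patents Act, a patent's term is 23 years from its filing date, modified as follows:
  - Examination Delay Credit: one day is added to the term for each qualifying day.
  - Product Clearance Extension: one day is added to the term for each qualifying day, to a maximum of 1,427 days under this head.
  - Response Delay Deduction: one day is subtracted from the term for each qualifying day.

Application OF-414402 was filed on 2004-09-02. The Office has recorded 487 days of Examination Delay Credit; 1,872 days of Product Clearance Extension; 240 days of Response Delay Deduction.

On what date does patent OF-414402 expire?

April 2, 2032

Base term: filing date + 23 years → 2 September 2027.
Examination Delay Credit: +487 days → 1 January 2029.
Product Clearance Extension: 1872 days claimed exceeds the 1427-day cap, so +1427 days → 28 November 2032.
Response Delay Deduction: −240 days → 2 April 2032.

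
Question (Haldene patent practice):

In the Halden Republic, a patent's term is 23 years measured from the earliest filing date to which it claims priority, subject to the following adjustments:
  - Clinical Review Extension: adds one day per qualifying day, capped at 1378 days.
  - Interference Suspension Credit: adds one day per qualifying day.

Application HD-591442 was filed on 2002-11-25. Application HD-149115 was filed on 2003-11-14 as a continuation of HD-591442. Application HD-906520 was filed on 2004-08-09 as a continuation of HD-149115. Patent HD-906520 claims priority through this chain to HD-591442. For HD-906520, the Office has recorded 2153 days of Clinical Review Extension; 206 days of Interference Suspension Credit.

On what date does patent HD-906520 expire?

Earliest priority filing: 25 November 2002.
Base term: 25 November 2002 + 23 years → 25 November 2025.
Clinical Review Extension: 2153 days claimed exceeds the 1378-day cap, so +1378 days → 3 September 2029.
Interference Suspension Credit: +206 days → 28 March 2030.

2030-03-28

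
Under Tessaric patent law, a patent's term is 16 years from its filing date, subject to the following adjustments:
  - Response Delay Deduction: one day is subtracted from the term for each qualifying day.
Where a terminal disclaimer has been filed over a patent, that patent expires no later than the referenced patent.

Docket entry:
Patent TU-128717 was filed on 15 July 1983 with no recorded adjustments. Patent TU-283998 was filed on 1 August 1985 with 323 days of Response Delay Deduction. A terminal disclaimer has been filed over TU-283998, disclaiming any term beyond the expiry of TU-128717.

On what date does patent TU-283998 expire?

Natural term of TU-283998:
  Base: filing + 16 years → 1 August 2001.
  Response Delay Deduction: −323 days → 12 September 2000.
Expiry of referenced patent TU-128717:
  Base: filing + 16 years → 15 July 1999.
Terminal disclaimer: TU-283998 expires on the earlier of 12 September 2000 and 15 July 1999.

July 15, 1999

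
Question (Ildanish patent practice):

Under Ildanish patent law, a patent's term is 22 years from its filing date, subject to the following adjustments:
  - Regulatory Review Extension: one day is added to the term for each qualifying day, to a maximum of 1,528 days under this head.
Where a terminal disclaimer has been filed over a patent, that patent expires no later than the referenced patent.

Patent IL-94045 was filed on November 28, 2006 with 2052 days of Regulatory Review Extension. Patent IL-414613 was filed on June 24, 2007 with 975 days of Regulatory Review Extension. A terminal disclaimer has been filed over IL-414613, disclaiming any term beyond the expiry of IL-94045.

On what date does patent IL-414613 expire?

Natural term of IL-414613:
  Base: filing + 22 years → 24 June 2029.
  Regulatory Review Extension: 975 days (within the 1528-day cap) → +975 days → 24 February 2032.
Expiry of referenced patent IL-94045:
  Base: filing + 22 years → 28 November 2028.
  Regulatory Review Extension: 2052 days claimed exceeds the 1528-day cap, so +1528 days → 3 February 2033.
Terminal disclaimer: IL-414613 expires on the earlier of 24 February 2032 and 3 February 2033.

February 24, 2032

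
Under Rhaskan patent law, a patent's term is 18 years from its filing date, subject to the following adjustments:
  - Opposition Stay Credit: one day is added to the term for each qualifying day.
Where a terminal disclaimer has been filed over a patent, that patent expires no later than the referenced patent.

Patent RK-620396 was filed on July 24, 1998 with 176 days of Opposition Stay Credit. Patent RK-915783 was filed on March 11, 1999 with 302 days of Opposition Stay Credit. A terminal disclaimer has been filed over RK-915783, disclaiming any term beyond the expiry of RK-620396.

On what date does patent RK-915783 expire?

January 16, 2017

Natural term of RK-915783:
  Base: filing + 18 years → 11 March 2017.
  Opposition Stay Credit: +302 days → 7 January 2018.
Expiry of referenced patent RK-620396:
  Base: filing + 18 years → 24 July 2016.
  Opposition Stay Credit: +176 days → 16 January 2017.
Terminal disclaimer: RK-915783 expires on the earlier of 7 January 2018 and 16 January 2017.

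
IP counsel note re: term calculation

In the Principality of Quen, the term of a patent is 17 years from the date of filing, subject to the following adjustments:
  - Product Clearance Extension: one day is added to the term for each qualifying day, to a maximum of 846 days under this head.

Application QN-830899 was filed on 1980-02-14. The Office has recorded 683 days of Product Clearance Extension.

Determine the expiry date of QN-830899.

December 29, 1998

Base term: filing date + 17 years → 14 February 1997.
Product Clearance Extension: 683 days (within the 846-day cap) → +683 days → 29 December 1998.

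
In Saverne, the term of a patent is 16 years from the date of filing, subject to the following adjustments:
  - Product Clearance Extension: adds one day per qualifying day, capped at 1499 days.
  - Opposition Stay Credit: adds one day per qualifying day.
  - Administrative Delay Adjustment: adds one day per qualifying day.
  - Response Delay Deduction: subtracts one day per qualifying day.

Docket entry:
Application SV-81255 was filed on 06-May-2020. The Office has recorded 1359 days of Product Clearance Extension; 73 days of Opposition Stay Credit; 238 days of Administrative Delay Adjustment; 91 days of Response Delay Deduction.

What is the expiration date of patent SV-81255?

Base term: filing date + 16 years → 6 May 2036.
Product Clearance Extension: 1359 days (within the 1499-day cap) → +1359 days → 25 January 2040.
Opposition Stay Credit: +73 days → 7 April 2040.
Administrative Delay Adjustment: +238 days → 1 December 2040.
Response Delay Deduction: −91 days → 1 September 2040.

September 1, 2040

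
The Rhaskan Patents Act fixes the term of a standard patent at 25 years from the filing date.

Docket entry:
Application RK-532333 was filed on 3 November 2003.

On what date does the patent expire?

Filing date + 25 years → 3 November 2028.

2028-11-03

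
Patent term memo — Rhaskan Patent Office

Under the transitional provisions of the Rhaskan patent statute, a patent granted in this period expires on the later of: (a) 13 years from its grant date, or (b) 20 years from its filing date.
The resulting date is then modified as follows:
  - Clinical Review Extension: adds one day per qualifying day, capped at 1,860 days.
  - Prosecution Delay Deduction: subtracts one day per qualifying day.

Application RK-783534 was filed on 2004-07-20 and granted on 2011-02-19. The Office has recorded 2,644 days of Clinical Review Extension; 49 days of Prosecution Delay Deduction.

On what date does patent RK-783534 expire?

July 5, 2029

(a) grant + 13 years → 19 February 2024.
(b) filing + 20 years → 20 July 2024.
Later of the two: 20 July 2024.
Clinical Review Extension: 2644 days claimed exceeds the 1860-day cap, so +1860 days → 23 August 2029.
Prosecution Delay Deduction: −49 days → 5 July 2029.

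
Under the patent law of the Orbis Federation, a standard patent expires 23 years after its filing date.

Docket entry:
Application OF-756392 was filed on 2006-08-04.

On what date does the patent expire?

2029-08-04

Filing date + 23 years → 4 August 2029.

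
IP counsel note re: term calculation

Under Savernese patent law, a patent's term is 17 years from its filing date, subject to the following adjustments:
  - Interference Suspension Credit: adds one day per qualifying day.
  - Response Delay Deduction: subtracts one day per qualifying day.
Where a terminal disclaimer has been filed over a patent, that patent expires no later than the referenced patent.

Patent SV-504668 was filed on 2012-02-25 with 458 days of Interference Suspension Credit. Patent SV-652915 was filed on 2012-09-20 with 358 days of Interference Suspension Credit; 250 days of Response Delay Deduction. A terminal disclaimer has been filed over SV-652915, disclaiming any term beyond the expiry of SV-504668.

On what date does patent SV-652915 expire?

Natural term of SV-652915:
  Base: filing + 17 years → 20 September 2029.
  Interference Suspension Credit: +358 days → 13 September 2030.
  Response Delay Deduction: −250 days → 6 January 2030.
Expiry of referenced patent SV-504668:
  Base: filing + 17 years → 25 February 2029.
  Interference Suspension Credit: +458 days → 29 May 2030.
Terminal disclaimer: SV-652915 expires on the earlier of 6 January 2030 and 29 May 2030.

2030-01-06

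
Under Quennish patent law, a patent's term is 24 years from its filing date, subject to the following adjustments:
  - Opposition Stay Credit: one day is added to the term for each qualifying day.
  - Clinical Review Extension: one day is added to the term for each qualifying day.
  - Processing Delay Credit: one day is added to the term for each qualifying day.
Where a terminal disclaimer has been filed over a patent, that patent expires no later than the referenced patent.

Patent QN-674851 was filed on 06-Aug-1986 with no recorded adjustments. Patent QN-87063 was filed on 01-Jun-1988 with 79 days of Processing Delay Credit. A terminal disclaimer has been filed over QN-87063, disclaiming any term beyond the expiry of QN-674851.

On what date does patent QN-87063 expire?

2010-08-06

Natural term of QN-87063:
  Base: filing + 24 years → 1 June 2012.
  Processing Delay Credit: +79 days → 19 August 2012.
Expiry of referenced patent QN-674851:
  Base: filing + 24 years → 6 August 2010.
Terminal disclaimer: QN-87063 expires on the earlier of 19 August 2012 and 6 August 2010.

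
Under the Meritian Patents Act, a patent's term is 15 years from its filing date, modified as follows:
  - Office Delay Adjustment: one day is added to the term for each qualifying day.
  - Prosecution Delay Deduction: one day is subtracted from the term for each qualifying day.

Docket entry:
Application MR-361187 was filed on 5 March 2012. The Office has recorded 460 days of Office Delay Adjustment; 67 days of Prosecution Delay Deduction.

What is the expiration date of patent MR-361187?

2028-04-01

Base term: filing date + 15 years → 5 March 2027.
Office Delay Adjustment: +460 days → 7 June 2028.
Prosecution Delay Deduction: −67 days → 1 April 2028.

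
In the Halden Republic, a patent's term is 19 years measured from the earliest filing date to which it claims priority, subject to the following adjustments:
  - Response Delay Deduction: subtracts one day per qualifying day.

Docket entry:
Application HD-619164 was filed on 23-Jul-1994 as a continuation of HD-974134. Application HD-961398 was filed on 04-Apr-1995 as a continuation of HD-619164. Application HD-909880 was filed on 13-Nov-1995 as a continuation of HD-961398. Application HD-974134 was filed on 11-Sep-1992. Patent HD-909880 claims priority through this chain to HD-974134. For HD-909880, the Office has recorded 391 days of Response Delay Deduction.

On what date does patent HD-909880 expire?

Earliest priority filing: 11 September 1992.
Base term: 11 September 1992 + 19 years → 11 September 2011.
Response Delay Deduction: −391 days → 16 August 2010.

August 16, 2010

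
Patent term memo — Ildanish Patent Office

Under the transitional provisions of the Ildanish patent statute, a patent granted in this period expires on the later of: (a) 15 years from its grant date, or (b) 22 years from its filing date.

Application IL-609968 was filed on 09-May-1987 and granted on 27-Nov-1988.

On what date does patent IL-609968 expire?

(a) grant + 15 years → 27 November 2003.
(b) filing + 22 years → 9 May 2009.
Later of the two: 9 May 2009.

May 9, 2009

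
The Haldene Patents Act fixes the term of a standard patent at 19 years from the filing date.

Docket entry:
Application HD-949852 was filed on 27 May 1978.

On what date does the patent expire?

May 27, 1997

Filing date + 19 years → 27 May 1997.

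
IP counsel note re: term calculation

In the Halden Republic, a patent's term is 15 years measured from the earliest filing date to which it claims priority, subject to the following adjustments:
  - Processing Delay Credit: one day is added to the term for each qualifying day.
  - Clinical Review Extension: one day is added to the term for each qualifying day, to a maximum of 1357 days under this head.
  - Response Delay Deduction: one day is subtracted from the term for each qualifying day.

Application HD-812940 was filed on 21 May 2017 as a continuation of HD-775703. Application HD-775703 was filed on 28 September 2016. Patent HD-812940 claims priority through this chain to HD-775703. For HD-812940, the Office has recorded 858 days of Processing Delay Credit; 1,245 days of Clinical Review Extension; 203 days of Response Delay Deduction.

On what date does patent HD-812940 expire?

Earliest priority filing: 28 September 2016.
Base term: 28 September 2016 + 15 years → 28 September 2031.
Processing Delay Credit: +858 days → 2 February 2034.
Clinical Review Extension: 1245 days (within the 1357-day cap) → +1245 days → 1 July 2037.
Response Delay Deduction: −203 days → 10 December 2036.

2036-12-10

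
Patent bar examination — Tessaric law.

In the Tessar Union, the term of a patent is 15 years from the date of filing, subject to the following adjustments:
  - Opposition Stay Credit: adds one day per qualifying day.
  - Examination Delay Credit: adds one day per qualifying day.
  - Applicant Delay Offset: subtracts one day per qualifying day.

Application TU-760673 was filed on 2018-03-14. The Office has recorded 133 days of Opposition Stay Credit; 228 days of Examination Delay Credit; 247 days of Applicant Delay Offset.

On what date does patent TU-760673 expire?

Base term: filing date + 15 years → 14 March 2033.
Opposition Stay Credit: +133 days → 25 July 2033.
Examination Delay Credit: +228 days → 10 March 2034.
Applicant Delay Offset: −247 days → 6 July 2033.

2033-07-06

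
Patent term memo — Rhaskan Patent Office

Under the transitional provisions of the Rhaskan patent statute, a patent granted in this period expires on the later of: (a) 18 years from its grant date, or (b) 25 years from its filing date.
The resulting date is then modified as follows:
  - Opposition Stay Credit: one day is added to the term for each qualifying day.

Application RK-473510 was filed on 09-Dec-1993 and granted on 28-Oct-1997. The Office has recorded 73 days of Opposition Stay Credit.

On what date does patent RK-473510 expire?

(a) grant + 18 years → 28 October 2015.
(b) filing + 25 years → 9 December 2018.
Later of the two: 9 December 2018.
Opposition Stay Credit: +73 days → 20 February 2019.

2019-02-20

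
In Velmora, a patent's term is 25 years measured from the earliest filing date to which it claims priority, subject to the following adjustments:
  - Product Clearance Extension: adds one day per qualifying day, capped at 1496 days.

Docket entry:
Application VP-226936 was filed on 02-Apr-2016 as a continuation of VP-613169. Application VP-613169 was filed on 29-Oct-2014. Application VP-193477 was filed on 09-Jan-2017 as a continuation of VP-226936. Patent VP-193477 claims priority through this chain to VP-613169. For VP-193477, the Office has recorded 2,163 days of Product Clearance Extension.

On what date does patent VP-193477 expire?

2043-12-03

Earliest priority filing: 29 October 2014.
Base term: 29 October 2014 + 25 years → 29 October 2039.
Product Clearance Extension: 2163 days claimed exceeds the 1496-day cap, so +1496 days → 3 December 2043.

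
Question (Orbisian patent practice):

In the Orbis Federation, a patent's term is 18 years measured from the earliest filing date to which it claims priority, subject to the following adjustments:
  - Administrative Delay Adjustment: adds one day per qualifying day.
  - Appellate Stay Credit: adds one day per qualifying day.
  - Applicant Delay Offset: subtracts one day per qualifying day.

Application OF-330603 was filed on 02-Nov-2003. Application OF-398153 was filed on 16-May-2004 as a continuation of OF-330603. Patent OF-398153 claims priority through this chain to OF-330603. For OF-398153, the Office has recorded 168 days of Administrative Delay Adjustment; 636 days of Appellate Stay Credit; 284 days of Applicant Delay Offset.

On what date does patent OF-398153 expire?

April 6, 2023

Earliest priority filing: 2 November 2003.
Base term: 2 November 2003 + 18 years → 2 November 2021.
Administrative Delay Adjustment: +168 days → 19 April 2022.
Appellate Stay Credit: +636 days → 15 January 2024.
Applicant Delay Offset: −284 days → 6 April 2023.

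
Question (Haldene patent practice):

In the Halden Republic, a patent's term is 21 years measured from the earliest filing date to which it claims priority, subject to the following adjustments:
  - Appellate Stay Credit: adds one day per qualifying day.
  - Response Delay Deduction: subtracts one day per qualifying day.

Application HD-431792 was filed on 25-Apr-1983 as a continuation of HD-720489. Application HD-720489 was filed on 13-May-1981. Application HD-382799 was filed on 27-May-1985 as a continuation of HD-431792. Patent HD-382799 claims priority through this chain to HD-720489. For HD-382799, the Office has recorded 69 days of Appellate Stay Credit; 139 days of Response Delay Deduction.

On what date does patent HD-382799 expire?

2002-03-04

Earliest priority filing: 13 May 1981.
Base term: 13 May 1981 + 21 years → 13 May 2002.
Appellate Stay Credit: +69 days → 21 July 2002.
Response Delay Deduction: −139 days → 4 March 2002.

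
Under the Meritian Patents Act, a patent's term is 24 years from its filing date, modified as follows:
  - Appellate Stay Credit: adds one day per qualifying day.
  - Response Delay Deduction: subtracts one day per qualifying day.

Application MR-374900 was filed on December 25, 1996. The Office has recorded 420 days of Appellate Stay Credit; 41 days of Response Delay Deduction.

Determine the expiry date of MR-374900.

Base term: filing date + 24 years → 25 December 2020.
Appellate Stay Credit: +420 days → 18 February 2022.
Response Delay Deduction: −41 days → 8 January 2022.

January 8, 2022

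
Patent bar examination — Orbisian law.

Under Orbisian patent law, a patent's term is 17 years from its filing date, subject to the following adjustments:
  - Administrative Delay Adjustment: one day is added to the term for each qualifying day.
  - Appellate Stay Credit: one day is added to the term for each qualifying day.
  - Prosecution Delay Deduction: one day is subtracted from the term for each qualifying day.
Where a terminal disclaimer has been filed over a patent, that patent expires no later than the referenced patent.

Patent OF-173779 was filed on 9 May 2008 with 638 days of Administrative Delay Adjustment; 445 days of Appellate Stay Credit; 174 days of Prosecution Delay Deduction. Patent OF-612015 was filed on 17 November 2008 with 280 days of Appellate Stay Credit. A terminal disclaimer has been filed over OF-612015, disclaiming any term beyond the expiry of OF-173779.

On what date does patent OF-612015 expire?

August 24, 2026

Natural term of OF-612015:
  Base: filing + 17 years → 17 November 2025.
  Appellate Stay Credit: +280 days → 24 August 2026.
Expiry of referenced patent OF-173779:
  Base: filing + 17 years → 9 May 2025.
  Administrative Delay Adjustment: +638 days → 6 February 2027.
  Appellate Stay Credit: +445 days → 26 April 2028.
  Prosecution Delay Deduction: −174 days → 4 November 2027.
Terminal disclaimer: OF-612015 expires on the earlier of 24 August 2026 and 4 November 2027.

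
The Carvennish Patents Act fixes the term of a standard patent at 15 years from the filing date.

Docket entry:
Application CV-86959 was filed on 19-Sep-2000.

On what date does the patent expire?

Filing date + 15 years → 19 September 2015.

September 19, 2015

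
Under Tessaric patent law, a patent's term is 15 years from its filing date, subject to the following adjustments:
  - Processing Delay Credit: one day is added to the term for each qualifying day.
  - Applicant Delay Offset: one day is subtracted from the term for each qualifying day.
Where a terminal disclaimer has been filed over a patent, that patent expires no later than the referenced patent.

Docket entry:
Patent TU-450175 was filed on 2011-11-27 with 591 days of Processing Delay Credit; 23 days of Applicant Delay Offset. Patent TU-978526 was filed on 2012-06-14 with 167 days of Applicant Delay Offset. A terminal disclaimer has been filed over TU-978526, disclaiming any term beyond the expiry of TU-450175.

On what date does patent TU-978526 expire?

December 29, 2026

Natural term of TU-978526:
  Base: filing + 15 years → 14 June 2027.
  Applicant Delay Offset: −167 days → 29 December 2026.
Expiry of referenced patent TU-450175:
  Base: filing + 15 years → 27 November 2026.
  Processing Delay Credit: +591 days → 10 July 2028.
  Applicant Delay Offset: −23 days → 17 June 2028.
Terminal disclaimer: TU-978526 expires on the earlier of 29 December 2026 and 17 June 2028.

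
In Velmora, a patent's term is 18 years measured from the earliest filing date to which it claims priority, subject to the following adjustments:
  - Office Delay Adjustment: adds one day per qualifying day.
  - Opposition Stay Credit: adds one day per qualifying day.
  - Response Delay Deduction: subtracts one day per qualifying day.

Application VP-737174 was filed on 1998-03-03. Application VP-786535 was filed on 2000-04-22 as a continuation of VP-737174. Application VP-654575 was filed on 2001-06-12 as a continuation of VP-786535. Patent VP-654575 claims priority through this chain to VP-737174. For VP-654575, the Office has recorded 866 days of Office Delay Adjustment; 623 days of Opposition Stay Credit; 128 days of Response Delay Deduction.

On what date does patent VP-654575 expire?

Earliest priority filing: 3 March 1998.
Base term: 3 March 1998 + 18 years → 3 March 2016.
Office Delay Adjustment: +866 days → 17 July 2018.
Opposition Stay Credit: +623 days → 31 March 2020.
Response Delay Deduction: −128 days → 24 November 2019.

November 24, 2019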